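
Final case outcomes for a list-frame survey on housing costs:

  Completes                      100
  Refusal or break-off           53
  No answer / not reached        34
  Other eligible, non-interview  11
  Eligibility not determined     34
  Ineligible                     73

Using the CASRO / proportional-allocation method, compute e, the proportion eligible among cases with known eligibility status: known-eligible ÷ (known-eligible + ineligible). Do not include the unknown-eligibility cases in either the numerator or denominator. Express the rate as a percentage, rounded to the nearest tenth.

Eligible (known) → 100 + 53 + 34 + 11 = 198
e = 198 / (198 + 73) = 198 / 271 = 0.7306

73.1%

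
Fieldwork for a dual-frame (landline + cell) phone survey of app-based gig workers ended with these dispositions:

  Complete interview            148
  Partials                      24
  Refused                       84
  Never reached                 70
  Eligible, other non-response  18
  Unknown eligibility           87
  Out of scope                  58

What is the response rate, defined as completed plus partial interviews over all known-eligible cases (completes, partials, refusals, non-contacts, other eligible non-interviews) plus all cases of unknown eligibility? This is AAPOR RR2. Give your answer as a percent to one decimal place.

Top: 148 + 24 = 172
Denominator: 148 + 24 + 84 + 70 + 18 + 87 = 431
RR2 = 172 / 431 = 0.3991

39.9%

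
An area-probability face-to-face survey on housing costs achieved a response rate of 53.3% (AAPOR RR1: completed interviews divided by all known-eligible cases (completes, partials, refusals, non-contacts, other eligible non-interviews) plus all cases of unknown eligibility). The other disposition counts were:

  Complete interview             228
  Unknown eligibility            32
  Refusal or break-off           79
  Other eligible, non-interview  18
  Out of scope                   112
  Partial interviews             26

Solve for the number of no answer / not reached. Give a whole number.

RR1 = 228 / D = 0.533
D = 228 / 0.533 = 427.8
Rest of base = 383
no answer / not reached = 427.8 − 383 ≈ 45

45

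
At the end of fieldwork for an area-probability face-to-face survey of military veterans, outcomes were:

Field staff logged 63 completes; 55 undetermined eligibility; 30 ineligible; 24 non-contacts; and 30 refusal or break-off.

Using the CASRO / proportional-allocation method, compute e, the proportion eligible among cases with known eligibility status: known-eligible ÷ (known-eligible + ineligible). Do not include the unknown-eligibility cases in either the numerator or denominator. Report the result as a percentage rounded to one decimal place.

79.6%

Eligible (known) → 63 + 30 + 24 = 117
e = 117 / (117 + 30) = 117 / 147 = 0.7959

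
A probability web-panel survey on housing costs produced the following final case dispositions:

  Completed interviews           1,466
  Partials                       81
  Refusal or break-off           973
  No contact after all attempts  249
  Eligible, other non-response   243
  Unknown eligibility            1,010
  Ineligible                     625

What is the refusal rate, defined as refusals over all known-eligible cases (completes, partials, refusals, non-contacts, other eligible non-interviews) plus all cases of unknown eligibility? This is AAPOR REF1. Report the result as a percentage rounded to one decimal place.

24.2%

Num → 973
Denom → 1466 + 81 + 973 + 249 + 243 + 1010 = 4022
REF1 = 973 / 4022 = 0.2419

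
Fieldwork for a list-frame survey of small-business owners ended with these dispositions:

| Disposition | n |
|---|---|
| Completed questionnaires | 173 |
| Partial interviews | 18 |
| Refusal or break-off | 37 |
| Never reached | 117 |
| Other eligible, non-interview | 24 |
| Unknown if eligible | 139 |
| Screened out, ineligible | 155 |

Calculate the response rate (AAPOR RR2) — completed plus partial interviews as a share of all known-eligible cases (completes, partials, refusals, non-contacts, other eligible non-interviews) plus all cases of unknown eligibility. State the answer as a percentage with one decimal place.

Top = 173 + 18 = 191
Base = 173 + 18 + 37 + 117 + 24 + 139 = 508
RR2 = 191 / 508 = 0.3760

37.6%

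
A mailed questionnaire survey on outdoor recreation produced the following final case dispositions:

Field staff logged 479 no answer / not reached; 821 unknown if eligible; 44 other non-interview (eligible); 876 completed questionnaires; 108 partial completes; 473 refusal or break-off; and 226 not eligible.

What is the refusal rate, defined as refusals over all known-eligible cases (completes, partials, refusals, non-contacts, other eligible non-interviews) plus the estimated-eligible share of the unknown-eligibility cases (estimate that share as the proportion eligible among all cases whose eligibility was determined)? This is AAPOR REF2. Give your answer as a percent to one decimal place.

17.4%

Num → 473
Eligible (known) → 876 + 108 + 473 + 479 + 44 = 1980
e = 1980 / (1980 + 226) = 1980 / 2206 = 0.8976
Estimated eligible among unknowns → 0.8976 × 821 = 736.93
Denominator → 1980 + 736.93 = 2716.93
REF2 = 473 / 2716.93 = 0.1741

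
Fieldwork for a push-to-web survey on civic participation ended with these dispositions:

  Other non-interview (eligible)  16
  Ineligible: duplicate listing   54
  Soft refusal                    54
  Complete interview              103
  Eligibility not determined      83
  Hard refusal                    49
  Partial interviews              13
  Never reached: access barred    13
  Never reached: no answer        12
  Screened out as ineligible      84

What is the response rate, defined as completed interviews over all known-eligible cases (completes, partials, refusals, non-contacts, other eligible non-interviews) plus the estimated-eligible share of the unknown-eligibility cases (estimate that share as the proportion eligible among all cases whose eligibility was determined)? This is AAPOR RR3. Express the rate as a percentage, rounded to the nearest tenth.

32.8%

Refusals = 49 + 54 = 103
No contact after all attempts = 12 + 13 = 25
Not eligible = 84 + 54 = 138
Top: 103
Known eligible: 103 + 13 + 103 + 25 + 16 = 260
e = 260 / (260 + 138) = 260 / 398 = 0.6533
Eligible share of unknowns: 0.6533 × 83 = 54.22
Denom: 260 + 54.22 = 314.22
RR3 = 103 / 314.22 = 0.3278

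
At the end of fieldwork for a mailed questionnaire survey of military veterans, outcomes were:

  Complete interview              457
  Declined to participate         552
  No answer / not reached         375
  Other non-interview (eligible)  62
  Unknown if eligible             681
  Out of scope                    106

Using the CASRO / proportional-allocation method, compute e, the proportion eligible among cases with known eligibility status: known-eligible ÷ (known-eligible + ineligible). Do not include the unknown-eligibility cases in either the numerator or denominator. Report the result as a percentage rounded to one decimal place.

Known eligible = 457 + 552 + 375 + 62 = 1446
e = 1446 / (1446 + 106) = 1446 / 1552 = 0.9317

93.2%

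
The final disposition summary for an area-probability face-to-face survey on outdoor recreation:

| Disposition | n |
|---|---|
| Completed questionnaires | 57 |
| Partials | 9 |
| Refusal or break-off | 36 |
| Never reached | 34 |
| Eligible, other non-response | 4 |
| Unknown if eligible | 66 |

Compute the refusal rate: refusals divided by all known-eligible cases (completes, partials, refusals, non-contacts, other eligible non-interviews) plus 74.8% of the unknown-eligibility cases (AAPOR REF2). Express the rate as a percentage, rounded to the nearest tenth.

Numerator → 36
Determined eligible → 57 + 9 + 36 + 34 + 4 = 140
Eligible share of unknowns → 0.7480 × 66 = 49.37
Denominator → 140 + 49.37 = 189.37
REF2 = 36 / 189.37 = 0.1901

19.0%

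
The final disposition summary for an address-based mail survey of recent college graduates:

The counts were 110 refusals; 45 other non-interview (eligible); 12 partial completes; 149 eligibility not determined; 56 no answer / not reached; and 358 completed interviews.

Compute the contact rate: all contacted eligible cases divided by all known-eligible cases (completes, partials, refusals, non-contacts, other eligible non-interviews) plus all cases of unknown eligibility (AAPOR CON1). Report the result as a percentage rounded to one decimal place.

Num: 358 + 12 + 110 + 45 = 525
Denominator: 358 + 12 + 110 + 56 + 45 + 149 = 730
CON1 = 525 / 730 = 0.7192

71.9%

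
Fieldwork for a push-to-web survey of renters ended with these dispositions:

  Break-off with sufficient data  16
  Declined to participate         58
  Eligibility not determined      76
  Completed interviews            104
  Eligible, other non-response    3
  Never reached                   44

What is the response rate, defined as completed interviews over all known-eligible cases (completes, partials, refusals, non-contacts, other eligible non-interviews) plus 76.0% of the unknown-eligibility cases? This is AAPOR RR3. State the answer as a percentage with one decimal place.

36.8%

Numerator → 104
Eligible (known) → 104 + 16 + 58 + 44 + 3 = 225
Estimated eligible among unknowns → 0.7600 × 76 = 57.76
Base → 225 + 57.76 = 282.76
RR3 = 104 / 282.76 = 0.3678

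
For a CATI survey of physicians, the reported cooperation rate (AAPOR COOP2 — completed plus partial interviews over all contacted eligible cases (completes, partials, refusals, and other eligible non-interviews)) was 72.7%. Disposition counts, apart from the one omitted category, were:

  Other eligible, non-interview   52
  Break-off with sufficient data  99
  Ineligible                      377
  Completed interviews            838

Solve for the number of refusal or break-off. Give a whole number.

300

Num = 838 + 99 = 937
COOP2 = 937 / D = 0.727
D = 937 / 0.727 = 1288.9
Rest of base = 989
refusal or break-off = 1288.9 − 989 ≈ 300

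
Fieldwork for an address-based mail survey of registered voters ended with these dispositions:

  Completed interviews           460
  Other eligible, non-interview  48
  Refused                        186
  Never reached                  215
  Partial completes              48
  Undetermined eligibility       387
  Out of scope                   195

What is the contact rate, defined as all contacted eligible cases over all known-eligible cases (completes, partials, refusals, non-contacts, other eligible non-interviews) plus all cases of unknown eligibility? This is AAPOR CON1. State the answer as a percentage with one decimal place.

55.2%

Numerator → 460 + 48 + 186 + 48 = 742
Denom → 460 + 48 + 186 + 215 + 48 + 387 = 1344
CON1 = 742 / 1344 = 0.5521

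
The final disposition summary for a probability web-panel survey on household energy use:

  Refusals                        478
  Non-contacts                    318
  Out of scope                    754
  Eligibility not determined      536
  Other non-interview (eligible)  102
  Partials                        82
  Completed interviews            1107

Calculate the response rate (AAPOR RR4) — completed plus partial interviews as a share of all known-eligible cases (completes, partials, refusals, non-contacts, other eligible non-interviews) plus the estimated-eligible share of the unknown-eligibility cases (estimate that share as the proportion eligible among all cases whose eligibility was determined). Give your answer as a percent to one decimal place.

47.9%

Top → 1107 + 82 = 1189
Known eligible → 1107 + 82 + 478 + 318 + 102 = 2087
e = 2087 / (2087 + 754) = 2087 / 2841 = 0.7346
Estimated eligible among unknowns → 0.7346 × 536 = 393.75
Base → 2087 + 393.75 = 2480.75
RR4 = 1189 / 2480.75 = 0.4793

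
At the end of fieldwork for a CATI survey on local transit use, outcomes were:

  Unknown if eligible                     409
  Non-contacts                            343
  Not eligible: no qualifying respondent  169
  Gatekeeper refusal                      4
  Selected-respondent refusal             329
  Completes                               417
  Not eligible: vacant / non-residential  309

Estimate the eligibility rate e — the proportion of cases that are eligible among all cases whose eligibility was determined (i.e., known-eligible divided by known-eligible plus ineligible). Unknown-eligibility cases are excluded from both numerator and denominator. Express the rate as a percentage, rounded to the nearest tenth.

69.6%

Refusals = 4 + 329 = 333
Ineligible = 169 + 309 = 478
Eligible (known): 417 + 333 + 343 = 1093
e = 1093 / (1093 + 478) = 1093 / 1571 = 0.6957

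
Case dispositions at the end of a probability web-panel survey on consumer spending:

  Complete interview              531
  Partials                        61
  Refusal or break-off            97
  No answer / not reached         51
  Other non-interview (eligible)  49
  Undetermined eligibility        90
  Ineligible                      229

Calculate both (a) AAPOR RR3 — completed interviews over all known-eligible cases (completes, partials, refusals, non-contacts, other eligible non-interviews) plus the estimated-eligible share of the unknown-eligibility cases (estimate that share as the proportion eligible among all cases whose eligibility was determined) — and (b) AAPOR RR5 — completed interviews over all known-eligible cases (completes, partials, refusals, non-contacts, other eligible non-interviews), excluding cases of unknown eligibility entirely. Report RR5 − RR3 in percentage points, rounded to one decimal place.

5.5

Num → 531
Known eligible → 531 + 61 + 97 + 51 + 49 = 789
e = 789 / (789 + 229) = 789 / 1018 = 0.7750
Eligible share of unknowns → 0.7750 × 90 = 69.75
Denom → 789 + 69.75 = 858.75
RR3 = 531 / 858.75 = 0.6183
Denom → 531 + 61 + 97 + 51 + 49 = 789
RR5 = 531 / 789 = 0.6730
Difference = 67.30 − 61.83 = 5.47 percentage points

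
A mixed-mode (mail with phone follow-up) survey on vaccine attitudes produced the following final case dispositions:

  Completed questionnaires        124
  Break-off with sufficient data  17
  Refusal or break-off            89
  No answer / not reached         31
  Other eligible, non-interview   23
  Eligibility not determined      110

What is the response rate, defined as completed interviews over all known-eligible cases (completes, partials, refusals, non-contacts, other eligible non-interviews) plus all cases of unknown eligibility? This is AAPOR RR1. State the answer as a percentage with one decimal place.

31.5%

Num → 124
Base → 124 + 17 + 89 + 31 + 23 + 110 = 394
RR1 = 124 / 394 = 0.3147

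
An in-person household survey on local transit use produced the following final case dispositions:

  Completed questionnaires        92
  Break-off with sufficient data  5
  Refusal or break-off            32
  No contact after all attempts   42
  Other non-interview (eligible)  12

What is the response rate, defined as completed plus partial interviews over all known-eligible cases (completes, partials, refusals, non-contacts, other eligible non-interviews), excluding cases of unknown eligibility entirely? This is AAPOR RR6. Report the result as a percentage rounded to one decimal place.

Top: 92 + 5 = 97
Base: 92 + 5 + 32 + 42 + 12 = 183
RR6 = 97 / 183 = 0.5301

53.0%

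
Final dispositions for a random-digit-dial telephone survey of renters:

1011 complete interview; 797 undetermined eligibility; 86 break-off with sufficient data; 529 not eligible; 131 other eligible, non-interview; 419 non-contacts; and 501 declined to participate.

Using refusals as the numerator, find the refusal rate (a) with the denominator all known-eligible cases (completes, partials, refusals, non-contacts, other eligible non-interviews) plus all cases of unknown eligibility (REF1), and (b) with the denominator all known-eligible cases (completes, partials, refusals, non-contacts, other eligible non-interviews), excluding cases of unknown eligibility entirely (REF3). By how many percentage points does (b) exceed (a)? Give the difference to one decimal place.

6.3

Top = 501
Denom = 1011 + 86 + 501 + 419 + 131 + 797 = 2945
REF1 = 501 / 2945 = 0.1701
Denom = 1011 + 86 + 501 + 419 + 131 = 2148
REF3 = 501 / 2148 = 0.2332
Difference = 23.32 − 17.01 = 6.31 percentage points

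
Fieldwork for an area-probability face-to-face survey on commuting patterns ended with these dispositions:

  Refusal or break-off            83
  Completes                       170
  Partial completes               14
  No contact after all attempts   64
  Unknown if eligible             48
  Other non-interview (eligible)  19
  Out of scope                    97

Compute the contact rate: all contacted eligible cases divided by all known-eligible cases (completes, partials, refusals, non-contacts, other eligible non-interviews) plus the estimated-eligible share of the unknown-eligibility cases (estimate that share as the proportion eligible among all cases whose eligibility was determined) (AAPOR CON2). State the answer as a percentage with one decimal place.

Numerator = 170 + 14 + 83 + 19 = 286
Eligible (known) = 170 + 14 + 83 + 64 + 19 = 350
e = 350 / (350 + 97) = 350 / 447 = 0.7830
e × U = 0.7830 × 48 = 37.58
Denominator = 350 + 37.58 = 387.58
CON2 = 286 / 387.58 = 0.7379

73.8%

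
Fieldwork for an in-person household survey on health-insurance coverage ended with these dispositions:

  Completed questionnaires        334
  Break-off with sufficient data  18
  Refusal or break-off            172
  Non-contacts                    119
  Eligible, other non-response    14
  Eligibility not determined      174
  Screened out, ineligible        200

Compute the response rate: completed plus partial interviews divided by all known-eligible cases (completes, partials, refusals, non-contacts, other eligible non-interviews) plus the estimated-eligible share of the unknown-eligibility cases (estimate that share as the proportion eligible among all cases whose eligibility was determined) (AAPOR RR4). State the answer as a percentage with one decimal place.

Num = 334 + 18 = 352
Eligible (known) = 334 + 18 + 172 + 119 + 14 = 657
e = 657 / (657 + 200) = 657 / 857 = 0.7666
Estimated eligible among unknowns = 0.7666 × 174 = 133.39
Base = 657 + 133.39 = 790.39
RR4 = 352 / 790.39 = 0.4453

44.5%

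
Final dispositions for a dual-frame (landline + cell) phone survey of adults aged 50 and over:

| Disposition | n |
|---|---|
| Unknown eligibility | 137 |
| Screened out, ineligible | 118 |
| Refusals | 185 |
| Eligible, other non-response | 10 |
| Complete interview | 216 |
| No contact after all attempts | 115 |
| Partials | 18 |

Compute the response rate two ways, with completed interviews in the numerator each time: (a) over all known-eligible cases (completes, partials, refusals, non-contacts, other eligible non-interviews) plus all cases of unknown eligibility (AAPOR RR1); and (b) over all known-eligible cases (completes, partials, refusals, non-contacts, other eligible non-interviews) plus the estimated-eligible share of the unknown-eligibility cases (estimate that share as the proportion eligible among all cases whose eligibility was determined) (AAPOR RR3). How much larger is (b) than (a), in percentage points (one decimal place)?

1.2

Num: 216
Denominator: 216 + 18 + 185 + 115 + 10 + 137 = 681
RR1 = 216 / 681 = 0.3172
Known eligible: 216 + 18 + 185 + 115 + 10 = 544
e = 544 / (544 + 118) = 544 / 662 = 0.8218
Estimated eligible among unknowns: 0.8218 × 137 = 112.59
Denominator: 544 + 112.59 = 656.59
RR3 = 216 / 656.59 = 0.3290
Difference = 32.90 − 31.72 = 1.18 percentage points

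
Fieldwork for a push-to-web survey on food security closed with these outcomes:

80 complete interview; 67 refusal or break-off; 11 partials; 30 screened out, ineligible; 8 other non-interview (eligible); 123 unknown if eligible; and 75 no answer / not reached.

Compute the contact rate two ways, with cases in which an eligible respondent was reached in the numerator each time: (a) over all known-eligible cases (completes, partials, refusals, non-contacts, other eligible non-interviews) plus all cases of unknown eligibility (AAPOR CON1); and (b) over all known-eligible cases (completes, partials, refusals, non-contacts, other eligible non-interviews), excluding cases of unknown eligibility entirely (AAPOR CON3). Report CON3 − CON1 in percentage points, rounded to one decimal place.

23.3

Top → 80 + 11 + 67 + 8 = 166
Denom → 80 + 11 + 67 + 75 + 8 + 123 = 364
CON1 = 166 / 364 = 0.4560
Denom → 80 + 11 + 67 + 75 + 8 = 241
CON3 = 166 / 241 = 0.6888
Difference = 68.88 − 45.60 = 23.28 percentage points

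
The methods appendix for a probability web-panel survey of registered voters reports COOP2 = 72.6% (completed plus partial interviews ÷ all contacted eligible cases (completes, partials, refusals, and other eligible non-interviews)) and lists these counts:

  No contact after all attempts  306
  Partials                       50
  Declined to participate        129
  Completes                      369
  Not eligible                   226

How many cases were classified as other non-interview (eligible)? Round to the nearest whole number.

29

Numerator → 369 + 50 = 419
COOP2 = 419 / D = 0.726
D = 419 / 0.726 = 577.1
Other denominator terms total 548
other non-interview (eligible) = 577.1 − 548 ≈ 29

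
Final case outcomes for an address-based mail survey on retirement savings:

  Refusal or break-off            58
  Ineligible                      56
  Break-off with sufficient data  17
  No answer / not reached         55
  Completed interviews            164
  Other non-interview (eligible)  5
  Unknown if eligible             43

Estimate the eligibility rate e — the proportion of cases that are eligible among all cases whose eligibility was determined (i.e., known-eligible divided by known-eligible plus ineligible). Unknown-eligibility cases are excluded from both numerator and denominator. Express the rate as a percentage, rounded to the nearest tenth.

84.2%

Known eligible = 164 + 17 + 58 + 55 + 5 = 299
e = 299 / (299 + 56) = 299 / 355 = 0.8423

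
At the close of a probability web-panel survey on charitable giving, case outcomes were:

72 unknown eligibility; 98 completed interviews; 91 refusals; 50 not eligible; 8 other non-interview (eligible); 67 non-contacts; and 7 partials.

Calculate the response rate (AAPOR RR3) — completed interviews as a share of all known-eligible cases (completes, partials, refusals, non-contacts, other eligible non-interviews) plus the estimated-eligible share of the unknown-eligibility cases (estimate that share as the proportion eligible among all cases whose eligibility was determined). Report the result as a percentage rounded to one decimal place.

Top = 98
Known eligible = 98 + 7 + 91 + 67 + 8 = 271
e = 271 / (271 + 50) = 271 / 321 = 0.8442
Eligible share of unknowns = 0.8442 × 72 = 60.78
Base = 271 + 60.78 = 331.78
RR3 = 98 / 331.78 = 0.2954

29.5%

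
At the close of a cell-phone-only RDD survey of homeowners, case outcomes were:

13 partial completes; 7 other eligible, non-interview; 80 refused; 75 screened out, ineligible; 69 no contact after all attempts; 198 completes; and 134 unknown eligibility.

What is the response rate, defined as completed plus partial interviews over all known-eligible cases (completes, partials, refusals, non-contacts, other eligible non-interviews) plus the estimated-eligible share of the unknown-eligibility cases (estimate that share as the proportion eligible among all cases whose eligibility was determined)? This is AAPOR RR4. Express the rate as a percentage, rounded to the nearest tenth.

44.1%

Numerator: 198 + 13 = 211
Determined eligible: 198 + 13 + 80 + 69 + 7 = 367
e = 367 / (367 + 75) = 367 / 442 = 0.8303
e × U: 0.8303 × 134 = 111.26
Denom: 367 + 111.26 = 478.26
RR4 = 211 / 478.26 = 0.4412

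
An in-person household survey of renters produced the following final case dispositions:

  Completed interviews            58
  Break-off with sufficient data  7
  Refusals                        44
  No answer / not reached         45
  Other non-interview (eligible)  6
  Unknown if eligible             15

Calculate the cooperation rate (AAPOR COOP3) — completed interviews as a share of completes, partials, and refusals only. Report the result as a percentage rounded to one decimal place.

Top → 58
Denominator → 58 + 7 + 44 = 109
COOP3 = 58 / 109 = 0.5321

53.2%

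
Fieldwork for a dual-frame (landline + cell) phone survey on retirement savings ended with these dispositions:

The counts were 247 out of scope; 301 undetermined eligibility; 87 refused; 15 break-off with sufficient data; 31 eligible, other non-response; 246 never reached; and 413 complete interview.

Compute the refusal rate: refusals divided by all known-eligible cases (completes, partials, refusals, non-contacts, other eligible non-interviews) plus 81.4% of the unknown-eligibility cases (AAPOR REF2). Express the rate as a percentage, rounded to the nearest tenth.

8.4%

Num → 87
Eligible (known) → 413 + 15 + 87 + 246 + 31 = 792
Eligible share of unknowns → 0.8140 × 301 = 245.01
Denominator → 792 + 245.01 = 1037.01
REF2 = 87 / 1037.01 = 0.0839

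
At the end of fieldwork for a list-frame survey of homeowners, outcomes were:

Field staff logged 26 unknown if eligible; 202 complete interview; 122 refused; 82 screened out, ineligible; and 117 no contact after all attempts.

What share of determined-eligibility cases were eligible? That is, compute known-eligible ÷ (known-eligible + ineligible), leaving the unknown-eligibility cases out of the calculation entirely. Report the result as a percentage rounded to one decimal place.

Determined eligible: 202 + 122 + 117 = 441
e = 441 / (441 + 82) = 441 / 523 = 0.8432

84.3%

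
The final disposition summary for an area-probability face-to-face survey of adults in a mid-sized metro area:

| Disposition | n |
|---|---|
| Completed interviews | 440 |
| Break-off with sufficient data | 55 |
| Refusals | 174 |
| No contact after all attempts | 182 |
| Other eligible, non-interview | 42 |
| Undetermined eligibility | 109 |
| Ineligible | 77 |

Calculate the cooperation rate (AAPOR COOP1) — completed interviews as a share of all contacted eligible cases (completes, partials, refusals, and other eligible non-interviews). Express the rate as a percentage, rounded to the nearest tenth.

61.9%

Top: 440
Base: 440 + 55 + 174 + 42 = 711
COOP1 = 440 / 711 = 0.6188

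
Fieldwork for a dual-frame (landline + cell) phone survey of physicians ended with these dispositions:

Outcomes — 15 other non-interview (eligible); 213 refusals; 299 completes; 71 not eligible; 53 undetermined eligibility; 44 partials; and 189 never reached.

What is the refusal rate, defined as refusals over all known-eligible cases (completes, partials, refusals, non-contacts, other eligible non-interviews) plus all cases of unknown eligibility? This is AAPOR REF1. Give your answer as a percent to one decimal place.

Num = 213
Denominator = 299 + 44 + 213 + 189 + 15 + 53 = 813
REF1 = 213 / 813 = 0.2620

26.2%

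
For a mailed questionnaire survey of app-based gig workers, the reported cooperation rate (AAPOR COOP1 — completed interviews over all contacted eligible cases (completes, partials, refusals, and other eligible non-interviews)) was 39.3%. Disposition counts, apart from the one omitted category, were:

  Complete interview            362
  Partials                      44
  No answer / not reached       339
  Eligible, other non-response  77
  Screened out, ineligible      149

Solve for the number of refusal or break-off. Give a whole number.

COOP1 = 362 / D = 0.393
D = 362 / 0.393 = 921.1
Remaining denominator categories sum to 483
refusal or break-off = 921.1 − 483 ≈ 438

438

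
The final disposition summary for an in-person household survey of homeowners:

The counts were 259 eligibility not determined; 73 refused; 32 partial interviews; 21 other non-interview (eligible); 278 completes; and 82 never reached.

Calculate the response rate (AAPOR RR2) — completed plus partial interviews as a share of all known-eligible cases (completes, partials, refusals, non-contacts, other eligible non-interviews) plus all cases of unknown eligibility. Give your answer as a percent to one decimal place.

Numerator → 278 + 32 = 310
Base → 278 + 32 + 73 + 82 + 21 + 259 = 745
RR2 = 310 / 745 = 0.4161

41.6%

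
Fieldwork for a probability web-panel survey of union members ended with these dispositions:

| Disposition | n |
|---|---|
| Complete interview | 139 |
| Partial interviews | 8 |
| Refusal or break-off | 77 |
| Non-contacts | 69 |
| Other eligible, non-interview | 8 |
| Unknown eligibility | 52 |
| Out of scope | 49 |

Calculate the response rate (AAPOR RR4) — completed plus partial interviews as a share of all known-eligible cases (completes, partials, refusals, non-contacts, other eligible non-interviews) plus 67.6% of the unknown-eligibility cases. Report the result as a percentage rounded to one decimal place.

Num: 139 + 8 = 147
Determined eligible: 139 + 8 + 77 + 69 + 8 = 301
Eligible share of unknowns: 0.6760 × 52 = 35.15
Base: 301 + 35.15 = 336.15
RR4 = 147 / 336.15 = 0.4373

43.7%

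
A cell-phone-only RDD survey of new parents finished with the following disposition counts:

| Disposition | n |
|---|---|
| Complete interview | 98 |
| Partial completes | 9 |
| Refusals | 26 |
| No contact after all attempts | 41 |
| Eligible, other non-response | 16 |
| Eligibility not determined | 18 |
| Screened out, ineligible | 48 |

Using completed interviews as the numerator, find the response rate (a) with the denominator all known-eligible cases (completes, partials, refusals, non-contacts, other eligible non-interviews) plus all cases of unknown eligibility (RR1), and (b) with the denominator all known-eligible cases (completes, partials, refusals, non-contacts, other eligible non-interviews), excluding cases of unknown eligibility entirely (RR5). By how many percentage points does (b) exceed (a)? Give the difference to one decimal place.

Top = 98
Denom = 98 + 9 + 26 + 41 + 16 + 18 = 208
RR1 = 98 / 208 = 0.4712
Denom = 98 + 9 + 26 + 41 + 16 = 190
RR5 = 98 / 190 = 0.5158
Difference = 51.58 − 47.12 = 4.46 percentage points

4.5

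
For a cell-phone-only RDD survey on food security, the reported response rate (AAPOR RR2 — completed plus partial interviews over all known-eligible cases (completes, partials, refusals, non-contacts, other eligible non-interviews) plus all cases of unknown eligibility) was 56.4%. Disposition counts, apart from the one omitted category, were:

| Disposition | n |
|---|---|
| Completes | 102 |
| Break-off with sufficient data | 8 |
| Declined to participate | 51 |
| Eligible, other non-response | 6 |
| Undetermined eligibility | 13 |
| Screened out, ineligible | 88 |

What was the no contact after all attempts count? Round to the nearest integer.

15

Num → 102 + 8 = 110
RR2 = 110 / D = 0.564
D = 110 / 0.564 = 195.0
Remaining denominator categories sum to 180
no contact after all attempts = 195.0 − 180 ≈ 15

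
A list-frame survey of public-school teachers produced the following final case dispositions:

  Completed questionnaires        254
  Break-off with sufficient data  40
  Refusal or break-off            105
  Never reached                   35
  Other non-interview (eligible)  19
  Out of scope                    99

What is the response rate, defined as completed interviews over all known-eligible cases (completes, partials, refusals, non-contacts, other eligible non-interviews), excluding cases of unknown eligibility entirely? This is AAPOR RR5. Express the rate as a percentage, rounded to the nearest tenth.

56.1%

Top → 254
Denom → 254 + 40 + 105 + 35 + 19 = 453
RR5 = 254 / 453 = 0.5607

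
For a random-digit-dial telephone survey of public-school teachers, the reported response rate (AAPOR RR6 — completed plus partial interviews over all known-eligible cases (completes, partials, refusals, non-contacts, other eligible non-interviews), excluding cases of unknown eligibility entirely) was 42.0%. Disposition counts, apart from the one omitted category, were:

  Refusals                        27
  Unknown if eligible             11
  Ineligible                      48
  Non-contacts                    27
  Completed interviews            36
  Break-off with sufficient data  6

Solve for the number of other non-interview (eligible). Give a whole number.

Top: 36 + 6 = 42
RR6 = 42 / D = 0.420
D = 42 / 0.420 = 100.0
Other denominator terms total 96
other non-interview (eligible) = 100.0 − 96 ≈ 4

4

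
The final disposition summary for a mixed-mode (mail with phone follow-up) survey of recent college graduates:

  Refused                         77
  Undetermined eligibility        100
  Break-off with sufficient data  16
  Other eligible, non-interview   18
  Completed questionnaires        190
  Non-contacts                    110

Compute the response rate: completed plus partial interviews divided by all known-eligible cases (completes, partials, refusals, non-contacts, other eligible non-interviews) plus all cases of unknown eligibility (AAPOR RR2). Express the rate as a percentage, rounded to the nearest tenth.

40.3%

Top: 190 + 16 = 206
Denom: 190 + 16 + 77 + 110 + 18 + 100 = 511
RR2 = 206 / 511 = 0.4031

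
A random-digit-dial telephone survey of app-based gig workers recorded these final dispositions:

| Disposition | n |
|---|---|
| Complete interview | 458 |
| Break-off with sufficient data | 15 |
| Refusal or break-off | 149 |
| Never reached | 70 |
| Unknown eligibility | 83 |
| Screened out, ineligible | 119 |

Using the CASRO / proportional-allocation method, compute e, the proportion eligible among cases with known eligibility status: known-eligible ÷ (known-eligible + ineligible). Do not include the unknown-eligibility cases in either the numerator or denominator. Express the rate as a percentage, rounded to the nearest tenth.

85.3%

Eligible (known) = 458 + 15 + 149 + 70 = 692
e = 692 / (692 + 119) = 692 / 811 = 0.8533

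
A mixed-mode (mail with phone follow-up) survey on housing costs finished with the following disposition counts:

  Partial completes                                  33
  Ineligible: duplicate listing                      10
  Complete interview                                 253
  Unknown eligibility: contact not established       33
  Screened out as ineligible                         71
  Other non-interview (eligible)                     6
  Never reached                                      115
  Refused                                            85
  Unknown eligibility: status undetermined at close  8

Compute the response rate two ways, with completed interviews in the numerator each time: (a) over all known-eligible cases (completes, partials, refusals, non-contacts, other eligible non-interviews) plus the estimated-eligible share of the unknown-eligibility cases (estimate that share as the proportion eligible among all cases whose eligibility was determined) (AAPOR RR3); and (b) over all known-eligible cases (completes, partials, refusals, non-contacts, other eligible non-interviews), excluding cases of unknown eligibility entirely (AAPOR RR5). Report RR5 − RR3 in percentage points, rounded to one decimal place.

Unknown if eligible = 33 + 8 = 41
Ineligible = 71 + 10 = 81
Numerator → 253
Eligible (known) → 253 + 33 + 85 + 115 + 6 = 492
e = 492 / (492 + 81) = 492 / 573 = 0.8586
Estimated eligible among unknowns → 0.8586 × 41 = 35.20
Base → 492 + 35.20 = 527.20
RR3 = 253 / 527.20 = 0.4799
Base → 253 + 33 + 85 + 115 + 6 = 492
RR5 = 253 / 492 = 0.5142
Difference = 51.42 − 47.99 = 3.43 percentage points

3.4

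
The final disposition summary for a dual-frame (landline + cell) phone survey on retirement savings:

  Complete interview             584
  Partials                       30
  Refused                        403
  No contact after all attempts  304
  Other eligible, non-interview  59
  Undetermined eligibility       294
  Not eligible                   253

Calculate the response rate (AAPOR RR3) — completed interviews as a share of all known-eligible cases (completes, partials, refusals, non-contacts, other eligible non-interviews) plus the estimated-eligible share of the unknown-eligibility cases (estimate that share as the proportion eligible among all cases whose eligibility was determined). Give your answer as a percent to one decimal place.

Numerator: 584
Known eligible: 584 + 30 + 403 + 304 + 59 = 1380
e = 1380 / (1380 + 253) = 1380 / 1633 = 0.8451
Estimated eligible among unknowns: 0.8451 × 294 = 248.46
Denom: 1380 + 248.46 = 1628.46
RR3 = 584 / 1628.46 = 0.3586

35.9%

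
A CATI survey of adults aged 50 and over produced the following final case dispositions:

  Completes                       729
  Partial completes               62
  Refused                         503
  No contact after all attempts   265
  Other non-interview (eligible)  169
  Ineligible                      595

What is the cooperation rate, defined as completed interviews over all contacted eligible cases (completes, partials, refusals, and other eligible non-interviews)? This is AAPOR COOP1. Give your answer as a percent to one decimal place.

49.8%

Num → 729
Base → 729 + 62 + 503 + 169 = 1463
COOP1 = 729 / 1463 = 0.4983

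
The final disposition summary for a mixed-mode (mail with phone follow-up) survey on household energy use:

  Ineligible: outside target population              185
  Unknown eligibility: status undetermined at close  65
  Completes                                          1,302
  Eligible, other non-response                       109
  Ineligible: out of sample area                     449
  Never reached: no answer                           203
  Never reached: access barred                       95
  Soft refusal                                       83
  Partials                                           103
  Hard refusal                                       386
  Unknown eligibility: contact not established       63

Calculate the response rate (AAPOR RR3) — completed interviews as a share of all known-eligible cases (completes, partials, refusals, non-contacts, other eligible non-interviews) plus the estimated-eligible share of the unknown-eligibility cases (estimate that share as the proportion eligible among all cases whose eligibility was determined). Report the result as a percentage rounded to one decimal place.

Refused = 386 + 83 = 469
Never reached = 203 + 95 = 298
Unknown if eligible = 63 + 65 = 128
Screened out, ineligible = 185 + 449 = 634
Num → 1302
Known eligible → 1302 + 103 + 469 + 298 + 109 = 2281
e = 2281 / (2281 + 634) = 2281 / 2915 = 0.7825
Estimated eligible among unknowns → 0.7825 × 128 = 100.16
Denominator → 2281 + 100.16 = 2381.16
RR3 = 1302 / 2381.16 = 0.5468

54.7%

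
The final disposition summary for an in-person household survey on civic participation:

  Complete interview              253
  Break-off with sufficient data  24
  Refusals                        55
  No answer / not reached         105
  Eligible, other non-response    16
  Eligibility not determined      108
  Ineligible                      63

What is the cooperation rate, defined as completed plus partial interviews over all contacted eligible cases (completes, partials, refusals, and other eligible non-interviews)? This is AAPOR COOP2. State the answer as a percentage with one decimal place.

79.6%

Top → 253 + 24 = 277
Denominator → 253 + 24 + 55 + 16 = 348
COOP2 = 277 / 348 = 0.7960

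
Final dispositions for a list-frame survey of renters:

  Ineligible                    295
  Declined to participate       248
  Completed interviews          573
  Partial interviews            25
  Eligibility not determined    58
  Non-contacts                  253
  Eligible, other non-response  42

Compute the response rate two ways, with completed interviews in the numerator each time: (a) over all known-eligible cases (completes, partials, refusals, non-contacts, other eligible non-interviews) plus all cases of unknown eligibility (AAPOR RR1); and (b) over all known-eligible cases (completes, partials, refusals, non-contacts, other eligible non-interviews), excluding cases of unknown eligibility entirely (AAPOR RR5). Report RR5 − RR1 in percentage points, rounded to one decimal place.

2.4

Num → 573
Denominator → 573 + 25 + 248 + 253 + 42 + 58 = 1199
RR1 = 573 / 1199 = 0.4779
Denominator → 573 + 25 + 248 + 253 + 42 = 1141
RR5 = 573 / 1141 = 0.5022
Difference = 50.22 − 47.79 = 2.43 percentage points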